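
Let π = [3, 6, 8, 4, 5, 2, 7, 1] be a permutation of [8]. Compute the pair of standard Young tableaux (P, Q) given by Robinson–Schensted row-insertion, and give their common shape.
P = [1, 4, 5, 7] / [2, 8] / [3] / [6];  Q = [1, 2, 3, 7] / [4, 5] / [6] / [8];  common shape = (4, 2, 1, 1)

Row-insert the values π_1, π_2, … into P one at a time, bumping the leftmost entry strictly greater than the inserted value down to the next row. The recording tableau Q records, in position (i, j), the step at which that cell was added to P.
  Insert 3 (step 1): P = [3];  Q = [1]
  Insert 6 (step 2): P = [3, 6];  Q = [1, 2]
  Insert 8 (step 3): P = [3, 6, 8];  Q = [1, 2, 3]
  Insert 4 (step 4): P = [3, 4, 8] / [6];  Q = [1, 2, 3] / [4]
  Insert 5 (step 5): P = [3, 4, 5] / [6, 8];  Q = [1, 2, 3] / [4, 5]
  Insert 2 (step 6): P = [2, 4, 5] / [3, 8] / [6];  Q = [1, 2, 3] / [4, 5] / [6]
  Insert 7 (step 7): P = [2, 4, 5, 7] / [3, 8] / [6];  Q = [1, 2, 3, 7] / [4, 5] / [6]
  Insert 1 (step 8): P = [1, 4, 5, 7] / [2, 8] / [3] / [6];  Q = [1, 2, 3, 7] / [4, 5] / [6] / [8]
Final shape: (4, 2, 1, 1).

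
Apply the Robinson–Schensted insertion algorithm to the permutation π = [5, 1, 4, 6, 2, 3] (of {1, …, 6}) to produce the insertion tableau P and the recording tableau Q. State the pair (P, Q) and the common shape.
P = [1, 2, 3] / [4, 6] / [5];  Q = [1, 3, 4] / [2, 6] / [5];  common shape = (3, 2, 1)

Row-insert the values π_1, π_2, … into P one at a time, bumping the leftmost entry strictly greater than the inserted value down to the next row. The recording tableau Q records, in position (i, j), the step at which that cell was added to P.
  Insert 5 (step 1): P = [5];  Q = [1]
  Insert 1 (step 2): P = [1] / [5];  Q = [1] / [2]
  Insert 4 (step 3): P = [1, 4] / [5];  Q = [1, 3] / [2]
  Insert 6 (step 4): P = [1, 4, 6] / [5];  Q = [1, 3, 4] / [2]
  Insert 2 (step 5): P = [1, 2, 6] / [4] / [5];  Q = [1, 3, 4] / [2] / [5]
  Insert 3 (step 6): P = [1, 2, 3] / [4, 6] / [5];  Q = [1, 3, 4] / [2, 6] / [5]
Final shape: (3, 2, 1).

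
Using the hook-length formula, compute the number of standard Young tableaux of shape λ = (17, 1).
# SYT of shape (17, 1) = 17

Hook-length formula: f^λ = n! / Π hook(c), product over all cells c of the Young diagram. For λ = (17, 1), n = 18 boxes. Hook lengths by row (left-to-right, top-to-bottom): [18, 16, 15, 14, 13, 12, 11, 10, 9, 8, 7, 6, 5, 4, 3, 2, 1]; [1]. Product of hooks = 376610217984000. So f^λ = 18! / 376610217984000 = 6402373705728000 / 376610217984000 = 17.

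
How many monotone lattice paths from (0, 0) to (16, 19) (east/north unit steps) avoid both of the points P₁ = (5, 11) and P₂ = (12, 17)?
Number of paths = 3063780069

Inclusion–exclusion. Total paths: C(35, 16) = 4059928950. Through P₁: C(16, 5)·C(19, 11) = 330142176. Through P₂: C(29, 12)·C(6, 4) = 778439025. Since P₁ is strictly southwest of P₂, a monotone path through both must visit P₁ then P₂; paths through both = C(16, 5)·C(13, 7)·C(6, 4) = 112432320. Avoid both = 4059928950 − 330142176 − 778439025 + 112432320 = 3063780069.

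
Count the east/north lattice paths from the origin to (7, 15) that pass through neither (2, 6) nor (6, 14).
Number of paths = 64688

Inclusion–exclusion. Total paths: C(22, 7) = 170544. Through P₁: C(8, 2)·C(14, 5) = 56056. Through P₂: C(20, 6)·C(2, 1) = 77520. Since P₁ is strictly southwest of P₂, a monotone path through both must visit P₁ then P₂; paths through both = C(8, 2)·C(12, 4)·C(2, 1) = 27720. Avoid both = 170544 − 56056 − 77520 + 27720 = 64688.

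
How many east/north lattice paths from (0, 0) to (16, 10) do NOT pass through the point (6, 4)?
Number of paths = 3630055

Total paths from (0, 0) to (16, 10): C(26, 16) = 5311735. Paths through (6, 4): (paths (0, 0) → (6, 4)) × (paths (6, 4) → (16, 10)) = C(10, 6) · C(16, 10) = 210 · 8008 = 1681680. Avoidance count = 5311735 − 1681680 = 3630055.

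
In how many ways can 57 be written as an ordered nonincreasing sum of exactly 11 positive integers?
p(57, 11 parts) = 47420

Partitions of n into exactly k parts are in bijection with partitions of n − k into at most k parts (subtract 1 from each part). So p(57, exactly 11) = p(46, parts ≤ 11). Computing via the recurrence p(m, j) = p(m, j−1) + p(m−j, j) gives 47420.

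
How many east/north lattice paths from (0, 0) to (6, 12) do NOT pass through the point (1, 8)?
Number of paths = 17430

Total paths from (0, 0) to (6, 12): C(18, 6) = 18564. Paths through (1, 8): (paths (0, 0) → (1, 8)) × (paths (1, 8) → (6, 12)) = C(9, 1) · C(9, 5) = 9 · 126 = 1134. Avoidance count = 18564 − 1134 = 17430.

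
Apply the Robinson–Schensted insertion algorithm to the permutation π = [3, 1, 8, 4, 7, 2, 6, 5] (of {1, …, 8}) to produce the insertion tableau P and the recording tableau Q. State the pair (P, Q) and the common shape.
P = [1, 2, 5] / [3, 4, 6] / [7] / [8];  Q = [1, 3, 5] / [2, 4, 7] / [6] / [8];  common shape = (3, 3, 1, 1)

Row-insert the values π_1, π_2, … into P one at a time, bumping the leftmost entry strictly greater than the inserted value down to the next row. The recording tableau Q records, in position (i, j), the step at which that cell was added to P.
  Insert 3 (step 1): P = [3];  Q = [1]
  Insert 1 (step 2): P = [1] / [3];  Q = [1] / [2]
  Insert 8 (step 3): P = [1, 8] / [3];  Q = [1, 3] / [2]
  Insert 4 (step 4): P = [1, 4] / [3, 8];  Q = [1, 3] / [2, 4]
  Insert 7 (step 5): P = [1, 4, 7] / [3, 8];  Q = [1, 3, 5] / [2, 4]
  Insert 2 (step 6): P = [1, 2, 7] / [3, 4] / [8];  Q = [1, 3, 5] / [2, 4] / [6]
  Insert 6 (step 7): P = [1, 2, 6] / [3, 4, 7] / [8];  Q = [1, 3, 5] / [2, 4, 7] / [6]
  Insert 5 (step 8): P = [1, 2, 5] / [3, 4, 6] / [7] / [8];  Q = [1, 3, 5] / [2, 4, 7] / [6] / [8]
Final shape: (3, 3, 1, 1).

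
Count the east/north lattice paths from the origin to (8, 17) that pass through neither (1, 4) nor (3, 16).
Number of paths = 690891

Inclusion–exclusion. Total paths: C(25, 8) = 1081575. Through P₁: C(5, 1)·C(20, 7) = 387600. Through P₂: C(19, 3)·C(6, 5) = 5814. Since P₁ is strictly southwest of P₂, a monotone path through both must visit P₁ then P₂; paths through both = C(5, 1)·C(14, 2)·C(6, 5) = 2730. Avoid both = 1081575 − 387600 − 5814 + 2730 = 690891.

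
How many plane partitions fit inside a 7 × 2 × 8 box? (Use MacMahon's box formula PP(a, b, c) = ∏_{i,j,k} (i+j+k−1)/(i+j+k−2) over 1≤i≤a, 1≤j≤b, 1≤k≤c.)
PP(7, 2, 8) = 9202050

Evaluate the triple product over i = 1..7, j = 1..2, k = 1..8. The factors are (2/1) · (3/2) · (4/3) · (5/4) · (6/5) · (7/6) · (8/7) · (9/8) · … (112 factors total). The numerators and denominators telescope so the product is an integer; carrying out the multiplication exactly gives PP(7, 2, 8) = 9202050.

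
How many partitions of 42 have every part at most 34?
p(42, parts ≤ 34) = 53129

Use the recurrence p(n, m) = p(n, m−1) + p(n−m, m): either the largest part is < m (count p(n, m−1)) or the largest part is exactly m (remove one copy of m, count p(n−m, m)). With p(0, ·) = 1 this gives p(42, parts ≤ 34) = 53129. (By conjugating Young diagrams, this also counts partitions of 42 into at most 34 parts.)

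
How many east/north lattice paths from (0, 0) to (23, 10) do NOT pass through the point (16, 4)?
Number of paths = 84247020

Total paths from (0, 0) to (23, 10): C(33, 23) = 92561040. Paths through (16, 4): (paths (0, 0) → (16, 4)) × (paths (16, 4) → (23, 10)) = C(20, 16) · C(13, 7) = 4845 · 1716 = 8314020. Avoidance count = 92561040 − 8314020 = 84247020.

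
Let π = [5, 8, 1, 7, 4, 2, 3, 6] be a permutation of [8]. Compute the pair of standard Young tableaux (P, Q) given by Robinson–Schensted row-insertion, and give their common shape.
P = [1, 2, 3, 6] / [4, 7] / [5] / [8];  Q = [1, 2, 7, 8] / [3, 4] / [5] / [6];  common shape = (4, 2, 1, 1)

Row-insert the values π_1, π_2, … into P one at a time, bumping the leftmost entry strictly greater than the inserted value down to the next row. The recording tableau Q records, in position (i, j), the step at which that cell was added to P.
  Insert 5 (step 1): P = [5];  Q = [1]
  Insert 8 (step 2): P = [5, 8];  Q = [1, 2]
  Insert 1 (step 3): P = [1, 8] / [5];  Q = [1, 2] / [3]
  Insert 7 (step 4): P = [1, 7] / [5, 8];  Q = [1, 2] / [3, 4]
  Insert 4 (step 5): P = [1, 4] / [5, 7] / [8];  Q = [1, 2] / [3, 4] / [5]
  Insert 2 (step 6): P = [1, 2] / [4, 7] / [5] / [8];  Q = [1, 2] / [3, 4] / [5] / [6]
  Insert 3 (step 7): P = [1, 2, 3] / [4, 7] / [5] / [8];  Q = [1, 2, 7] / [3, 4] / [5] / [6]
  Insert 6 (step 8): P = [1, 2, 3, 6] / [4, 7] / [5] / [8];  Q = [1, 2, 7, 8] / [3, 4] / [5] / [6]
Final shape: (4, 2, 1, 1).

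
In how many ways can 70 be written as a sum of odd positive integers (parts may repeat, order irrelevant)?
p_odd(70) = 29927

Enumerate partitions using only odd parts via the recurrence o(n, m) = o(n, m−2) + o(n−m, m) over odd m, starting from the largest odd part ≤ n. This gives p_odd(70) = 29927. (Euler's theorem: equals the count of distinct-part partitions.)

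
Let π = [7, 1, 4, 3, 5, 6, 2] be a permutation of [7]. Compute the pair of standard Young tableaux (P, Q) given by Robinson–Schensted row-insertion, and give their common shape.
P = [1, 2, 5, 6] / [3] / [4] / [7];  Q = [1, 3, 5, 6] / [2] / [4] / [7];  common shape = (4, 1, 1, 1)

Row-insert the values π_1, π_2, … into P one at a time, bumping the leftmost entry strictly greater than the inserted value down to the next row. The recording tableau Q records, in position (i, j), the step at which that cell was added to P.
  Insert 7 (step 1): P = [7];  Q = [1]
  Insert 1 (step 2): P = [1] / [7];  Q = [1] / [2]
  Insert 4 (step 3): P = [1, 4] / [7];  Q = [1, 3] / [2]
  Insert 3 (step 4): P = [1, 3] / [4] / [7];  Q = [1, 3] / [2] / [4]
  Insert 5 (step 5): P = [1, 3, 5] / [4] / [7];  Q = [1, 3, 5] / [2] / [4]
  Insert 6 (step 6): P = [1, 3, 5, 6] / [4] / [7];  Q = [1, 3, 5, 6] / [2] / [4]
  Insert 2 (step 7): P = [1, 2, 5, 6] / [3] / [4] / [7];  Q = [1, 3, 5, 6] / [2] / [4] / [7]
Final shape: (4, 1, 1, 1).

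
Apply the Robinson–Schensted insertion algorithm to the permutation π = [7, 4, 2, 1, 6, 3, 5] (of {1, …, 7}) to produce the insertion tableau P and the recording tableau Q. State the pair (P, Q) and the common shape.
P = [1, 3, 5] / [2, 6] / [4] / [7];  Q = [1, 5, 7] / [2, 6] / [3] / [4];  common shape = (3, 2, 1, 1)

Row-insert the values π_1, π_2, … into P one at a time, bumping the leftmost entry strictly greater than the inserted value down to the next row. The recording tableau Q records, in position (i, j), the step at which that cell was added to P.
  Insert 7 (step 1): P = [7];  Q = [1]
  Insert 4 (step 2): P = [4] / [7];  Q = [1] / [2]
  Insert 2 (step 3): P = [2] / [4] / [7];  Q = [1] / [2] / [3]
  Insert 1 (step 4): P = [1] / [2] / [4] / [7];  Q = [1] / [2] / [3] / [4]
  Insert 6 (step 5): P = [1, 6] / [2] / [4] / [7];  Q = [1, 5] / [2] / [3] / [4]
  Insert 3 (step 6): P = [1, 3] / [2, 6] / [4] / [7];  Q = [1, 5] / [2, 6] / [3] / [4]
  Insert 5 (step 7): P = [1, 3, 5] / [2, 6] / [4] / [7];  Q = [1, 5, 7] / [2, 6] / [3] / [4]
Final shape: (3, 2, 1, 1).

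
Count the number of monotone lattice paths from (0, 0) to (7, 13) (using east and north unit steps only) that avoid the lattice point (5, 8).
Number of paths = 50493

Total paths from (0, 0) to (7, 13): C(20, 7) = 77520. Paths through (5, 8): (paths (0, 0) → (5, 8)) × (paths (5, 8) → (7, 13)) = C(13, 5) · C(7, 2) = 1287 · 21 = 27027. Avoidance count = 77520 − 27027 = 50493.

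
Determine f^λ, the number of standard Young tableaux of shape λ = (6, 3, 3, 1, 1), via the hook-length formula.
# SYT of shape (6, 3, 3, 1, 1) = 48048

Hook-length formula: f^λ = n! / Π hook(c), product over all cells c of the Young diagram. For λ = (6, 3, 3, 1, 1), n = 14 boxes. Hook lengths by row (left-to-right, top-to-bottom): [10, 7, 6, 3, 2, 1]; [6, 3, 2]; [5, 2, 1]; [2]; [1]. Product of hooks = 1814400. So f^λ = 14! / 1814400 = 87178291200 / 1814400 = 48048.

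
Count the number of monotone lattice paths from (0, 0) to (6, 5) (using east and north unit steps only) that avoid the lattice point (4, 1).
Number of paths = 387

Total paths from (0, 0) to (6, 5): C(11, 6) = 462. Paths through (4, 1): (paths (0, 0) → (4, 1)) × (paths (4, 1) → (6, 5)) = C(5, 4) · C(6, 2) = 5 · 15 = 75. Avoidance count = 462 − 75 = 387.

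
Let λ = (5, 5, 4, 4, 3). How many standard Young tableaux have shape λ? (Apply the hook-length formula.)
# SYT of shape (5, 5, 4, 4, 3) = 87297210

Hook-length formula: f^λ = n! / Π hook(c), product over all cells c of the Young diagram. For λ = (5, 5, 4, 4, 3), n = 21 boxes. Hook lengths by row (left-to-right, top-to-bottom): [9, 8, 7, 5, 2]; [8, 7, 6, 4, 1]; [6, 5, 4, 2]; [5, 4, 3, 1]; [3, 2, 1]. Product of hooks = 585252864000. So f^λ = 21! / 585252864000 = 51090942171709440000 / 585252864000 = 87297210.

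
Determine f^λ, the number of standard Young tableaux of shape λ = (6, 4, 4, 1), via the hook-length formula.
# SYT of shape (6, 4, 4, 1) = 80080

Hook-length formula: f^λ = n! / Π hook(c), product over all cells c of the Young diagram. For λ = (6, 4, 4, 1), n = 15 boxes. Hook lengths by row (left-to-right, top-to-bottom): [9, 7, 6, 5, 2, 1]; [6, 4, 3, 2]; [5, 3, 2, 1]; [1]. Product of hooks = 16329600. So f^λ = 15! / 16329600 = 1307674368000 / 16329600 = 80080.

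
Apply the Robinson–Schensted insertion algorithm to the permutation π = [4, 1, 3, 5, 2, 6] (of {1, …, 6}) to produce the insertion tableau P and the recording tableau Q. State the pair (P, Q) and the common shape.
P = [1, 2, 5, 6] / [3] / [4];  Q = [1, 3, 4, 6] / [2] / [5];  common shape = (4, 1, 1)

Row-insert the values π_1, π_2, … into P one at a time, bumping the leftmost entry strictly greater than the inserted value down to the next row. The recording tableau Q records, in position (i, j), the step at which that cell was added to P.
  Insert 4 (step 1): P = [4];  Q = [1]
  Insert 1 (step 2): P = [1] / [4];  Q = [1] / [2]
  Insert 3 (step 3): P = [1, 3] / [4];  Q = [1, 3] / [2]
  Insert 5 (step 4): P = [1, 3, 5] / [4];  Q = [1, 3, 4] / [2]
  Insert 2 (step 5): P = [1, 2, 5] / [3] / [4];  Q = [1, 3, 4] / [2] / [5]
  Insert 6 (step 6): P = [1, 2, 5, 6] / [3] / [4];  Q = [1, 3, 4, 6] / [2] / [5]
Final shape: (4, 1, 1).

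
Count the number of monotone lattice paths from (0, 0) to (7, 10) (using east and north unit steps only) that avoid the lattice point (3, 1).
Number of paths = 16588

Total paths from (0, 0) to (7, 10): C(17, 7) = 19448. Paths through (3, 1): (paths (0, 0) → (3, 1)) × (paths (3, 1) → (7, 10)) = C(4, 3) · C(13, 4) = 4 · 715 = 2860. Avoidance count = 19448 − 2860 = 16588.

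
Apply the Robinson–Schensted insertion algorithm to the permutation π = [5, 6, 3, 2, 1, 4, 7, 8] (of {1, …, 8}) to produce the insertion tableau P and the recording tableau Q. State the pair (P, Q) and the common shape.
P = [1, 4, 7, 8] / [2, 6] / [3] / [5];  Q = [1, 2, 7, 8] / [3, 6] / [4] / [5];  common shape = (4, 2, 1, 1)

Row-insert the values π_1, π_2, … into P one at a time, bumping the leftmost entry strictly greater than the inserted value down to the next row. The recording tableau Q records, in position (i, j), the step at which that cell was added to P.
  Insert 5 (step 1): P = [5];  Q = [1]
  Insert 6 (step 2): P = [5, 6];  Q = [1, 2]
  Insert 3 (step 3): P = [3, 6] / [5];  Q = [1, 2] / [3]
  Insert 2 (step 4): P = [2, 6] / [3] / [5];  Q = [1, 2] / [3] / [4]
  Insert 1 (step 5): P = [1, 6] / [2] / [3] / [5];  Q = [1, 2] / [3] / [4] / [5]
  Insert 4 (step 6): P = [1, 4] / [2, 6] / [3] / [5];  Q = [1, 2] / [3, 6] / [4] / [5]
  Insert 7 (step 7): P = [1, 4, 7] / [2, 6] / [3] / [5];  Q = [1, 2, 7] / [3, 6] / [4] / [5]
  Insert 8 (step 8): P = [1, 4, 7, 8] / [2, 6] / [3] / [5];  Q = [1, 2, 7, 8] / [3, 6] / [4] / [5]
Final shape: (4, 2, 1, 1).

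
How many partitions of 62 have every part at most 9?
p(62, parts ≤ 9) = 161554

Use the recurrence p(n, m) = p(n, m−1) + p(n−m, m): either the largest part is < m (count p(n, m−1)) or the largest part is exactly m (remove one copy of m, count p(n−m, m)). With p(0, ·) = 1 this gives p(62, parts ≤ 9) = 161554. (By conjugating Young diagrams, this also counts partitions of 62 into at most 9 parts.)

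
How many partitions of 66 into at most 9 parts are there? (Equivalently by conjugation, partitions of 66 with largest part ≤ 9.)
p(66, parts ≤ 9) = 235899

Use the recurrence p(n, m) = p(n, m−1) + p(n−m, m): either the largest part is < m (count p(n, m−1)) or the largest part is exactly m (remove one copy of m, count p(n−m, m)). With p(0, ·) = 1 this gives p(66, parts ≤ 9) = 235899. (By conjugating Young diagrams, this also counts partitions of 66 into at most 9 parts.)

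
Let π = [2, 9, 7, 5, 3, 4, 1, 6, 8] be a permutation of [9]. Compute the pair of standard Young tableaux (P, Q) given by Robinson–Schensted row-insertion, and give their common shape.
P = [1, 3, 4, 6, 8] / [2] / [5] / [7] / [9];  Q = [1, 2, 6, 8, 9] / [3] / [4] / [5] / [7];  common shape = (5, 1, 1, 1, 1)

Row-insert the values π_1, π_2, … into P one at a time, bumping the leftmost entry strictly greater than the inserted value down to the next row. The recording tableau Q records, in position (i, j), the step at which that cell was added to P.
  Insert 2 (step 1): P = [2];  Q = [1]
  Insert 9 (step 2): P = [2, 9];  Q = [1, 2]
  Insert 7 (step 3): P = [2, 7] / [9];  Q = [1, 2] / [3]
  Insert 5 (step 4): P = [2, 5] / [7] / [9];  Q = [1, 2] / [3] / [4]
  Insert 3 (step 5): P = [2, 3] / [5] / [7] / [9];  Q = [1, 2] / [3] / [4] / [5]
  Insert 4 (step 6): P = [2, 3, 4] / [5] / [7] / [9];  Q = [1, 2, 6] / [3] / [4] / [5]
  Insert 1 (step 7): P = [1, 3, 4] / [2] / [5] / [7] / [9];  Q = [1, 2, 6] / [3] / [4] / [5] / [7]
  Insert 6 (step 8): P = [1, 3, 4, 6] / [2] / [5] / [7] / [9];  Q = [1, 2, 6, 8] / [3] / [4] / [5] / [7]
  Insert 8 (step 9): P = [1, 3, 4, 6, 8] / [2] / [5] / [7] / [9];  Q = [1, 2, 6, 8, 9] / [3] / [4] / [5] / [7]
Final shape: (5, 1, 1, 1, 1).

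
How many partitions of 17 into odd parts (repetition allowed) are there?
p_odd(17) = 38

Enumerate partitions using only odd parts via the recurrence o(n, m) = o(n, m−2) + o(n−m, m) over odd m, starting from the largest odd part ≤ n. This gives p_odd(17) = 38. (Euler's theorem: equals the count of distinct-part partitions.)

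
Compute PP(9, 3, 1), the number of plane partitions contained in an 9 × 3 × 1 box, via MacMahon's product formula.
PP(9, 3, 1) = 220

Evaluate the triple product over i = 1..9, j = 1..3, k = 1..1. The factors are (2/1) · (3/2) · (4/3) · (3/2) · (4/3) · (5/4) · (4/3) · (5/4) · … (27 factors total). The numerators and denominators telescope so the product is an integer; carrying out the multiplication exactly gives PP(9, 3, 1) = 220.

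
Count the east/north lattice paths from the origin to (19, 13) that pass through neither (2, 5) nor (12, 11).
Number of paths = 282039765

Inclusion–exclusion. Total paths: C(32, 19) = 347373600. Through P₁: C(7, 2)·C(25, 17) = 22713075. Through P₂: C(23, 12)·C(9, 7) = 48674808. Since P₁ is strictly southwest of P₂, a monotone path through both must visit P₁ then P₂; paths through both = C(7, 2)·C(16, 10)·C(9, 7) = 6054048. Avoid both = 347373600 − 22713075 − 48674808 + 6054048 = 282039765.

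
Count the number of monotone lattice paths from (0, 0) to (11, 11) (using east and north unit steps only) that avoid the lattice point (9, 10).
Number of paths = 428298

Total paths from (0, 0) to (11, 11): C(22, 11) = 705432. Paths through (9, 10): (paths (0, 0) → (9, 10)) × (paths (9, 10) → (11, 11)) = C(19, 9) · C(3, 2) = 92378 · 3 = 277134. Avoidance count = 705432 − 277134 = 428298.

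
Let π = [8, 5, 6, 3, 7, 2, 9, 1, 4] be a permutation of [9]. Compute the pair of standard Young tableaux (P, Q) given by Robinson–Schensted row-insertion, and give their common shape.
P = [1, 4, 7, 9] / [2, 6] / [3] / [5] / [8];  Q = [1, 3, 5, 7] / [2, 9] / [4] / [6] / [8];  common shape = (4, 2, 1, 1, 1)

Row-insert the values π_1, π_2, … into P one at a time, bumping the leftmost entry strictly greater than the inserted value down to the next row. The recording tableau Q records, in position (i, j), the step at which that cell was added to P.
  Insert 8 (step 1): P = [8];  Q = [1]
  Insert 5 (step 2): P = [5] / [8];  Q = [1] / [2]
  Insert 6 (step 3): P = [5, 6] / [8];  Q = [1, 3] / [2]
  Insert 3 (step 4): P = [3, 6] / [5] / [8];  Q = [1, 3] / [2] / [4]
  Insert 7 (step 5): P = [3, 6, 7] / [5] / [8];  Q = [1, 3, 5] / [2] / [4]
  Insert 2 (step 6): P = [2, 6, 7] / [3] / [5] / [8];  Q = [1, 3, 5] / [2] / [4] / [6]
  Insert 9 (step 7): P = [2, 6, 7, 9] / [3] / [5] / [8];  Q = [1, 3, 5, 7] / [2] / [4] / [6]
  Insert 1 (step 8): P = [1, 6, 7, 9] / [2] / [3] / [5] / [8];  Q = [1, 3, 5, 7] / [2] / [4] / [6] / [8]
  Insert 4 (step 9): P = [1, 4, 7, 9] / [2, 6] / [3] / [5] / [8];  Q = [1, 3, 5, 7] / [2, 9] / [4] / [6] / [8]
Final shape: (4, 2, 1, 1, 1).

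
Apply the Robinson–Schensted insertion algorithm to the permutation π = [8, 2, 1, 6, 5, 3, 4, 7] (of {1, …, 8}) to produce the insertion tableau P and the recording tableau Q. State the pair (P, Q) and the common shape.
P = [1, 3, 4, 7] / [2, 5] / [6] / [8];  Q = [1, 4, 7, 8] / [2, 5] / [3] / [6];  common shape = (4, 2, 1, 1)

Row-insert the values π_1, π_2, … into P one at a time, bumping the leftmost entry strictly greater than the inserted value down to the next row. The recording tableau Q records, in position (i, j), the step at which that cell was added to P.
  Insert 8 (step 1): P = [8];  Q = [1]
  Insert 2 (step 2): P = [2] / [8];  Q = [1] / [2]
  Insert 1 (step 3): P = [1] / [2] / [8];  Q = [1] / [2] / [3]
  Insert 6 (step 4): P = [1, 6] / [2] / [8];  Q = [1, 4] / [2] / [3]
  Insert 5 (step 5): P = [1, 5] / [2, 6] / [8];  Q = [1, 4] / [2, 5] / [3]
  Insert 3 (step 6): P = [1, 3] / [2, 5] / [6] / [8];  Q = [1, 4] / [2, 5] / [3] / [6]
  Insert 4 (step 7): P = [1, 3, 4] / [2, 5] / [6] / [8];  Q = [1, 4, 7] / [2, 5] / [3] / [6]
  Insert 7 (step 8): P = [1, 3, 4, 7] / [2, 5] / [6] / [8];  Q = [1, 4, 7, 8] / [2, 5] / [3] / [6]
Final shape: (4, 2, 1, 1).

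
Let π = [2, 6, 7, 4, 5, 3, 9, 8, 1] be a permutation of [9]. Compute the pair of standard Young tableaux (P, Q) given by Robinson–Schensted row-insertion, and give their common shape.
P = [1, 3, 5, 8] / [2, 7, 9] / [4] / [6];  Q = [1, 2, 3, 7] / [4, 5, 8] / [6] / [9];  common shape = (4, 3, 1, 1)

Row-insert the values π_1, π_2, … into P one at a time, bumping the leftmost entry strictly greater than the inserted value down to the next row. The recording tableau Q records, in position (i, j), the step at which that cell was added to P.
  Insert 2 (step 1): P = [2];  Q = [1]
  Insert 6 (step 2): P = [2, 6];  Q = [1, 2]
  Insert 7 (step 3): P = [2, 6, 7];  Q = [1, 2, 3]
  Insert 4 (step 4): P = [2, 4, 7] / [6];  Q = [1, 2, 3] / [4]
  Insert 5 (step 5): P = [2, 4, 5] / [6, 7];  Q = [1, 2, 3] / [4, 5]
  Insert 3 (step 6): P = [2, 3, 5] / [4, 7] / [6];  Q = [1, 2, 3] / [4, 5] / [6]
  Insert 9 (step 7): P = [2, 3, 5, 9] / [4, 7] / [6];  Q = [1, 2, 3, 7] / [4, 5] / [6]
  Insert 8 (step 8): P = [2, 3, 5, 8] / [4, 7, 9] / [6];  Q = [1, 2, 3, 7] / [4, 5, 8] / [6]
  Insert 1 (step 9): P = [1, 3, 5, 8] / [2, 7, 9] / [4] / [6];  Q = [1, 2, 3, 7] / [4, 5, 8] / [6] / [9]
Final shape: (4, 3, 1, 1).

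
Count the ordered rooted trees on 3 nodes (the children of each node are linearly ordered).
C_2 = 2

These ordered rooted trees are counted by the Catalan number C_n = (1/(n + 1)) · C(2n, n). For n = 2: C_2 = (1/3) · C(4, 2) = 6/3 = 2.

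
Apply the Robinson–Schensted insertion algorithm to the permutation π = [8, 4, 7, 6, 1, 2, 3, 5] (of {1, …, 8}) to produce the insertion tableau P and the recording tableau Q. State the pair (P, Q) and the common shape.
P = [1, 2, 3, 5] / [4, 6] / [7] / [8];  Q = [1, 3, 7, 8] / [2, 6] / [4] / [5];  common shape = (4, 2, 1, 1)

Row-insert the values π_1, π_2, … into P one at a time, bumping the leftmost entry strictly greater than the inserted value down to the next row. The recording tableau Q records, in position (i, j), the step at which that cell was added to P.
  Insert 8 (step 1): P = [8];  Q = [1]
  Insert 4 (step 2): P = [4] / [8];  Q = [1] / [2]
  Insert 7 (step 3): P = [4, 7] / [8];  Q = [1, 3] / [2]
  Insert 6 (step 4): P = [4, 6] / [7] / [8];  Q = [1, 3] / [2] / [4]
  Insert 1 (step 5): P = [1, 6] / [4] / [7] / [8];  Q = [1, 3] / [2] / [4] / [5]
  Insert 2 (step 6): P = [1, 2] / [4, 6] / [7] / [8];  Q = [1, 3] / [2, 6] / [4] / [5]
  Insert 3 (step 7): P = [1, 2, 3] / [4, 6] / [7] / [8];  Q = [1, 3, 7] / [2, 6] / [4] / [5]
  Insert 5 (step 8): P = [1, 2, 3, 5] / [4, 6] / [7] / [8];  Q = [1, 3, 7, 8] / [2, 6] / [4] / [5]
Final shape: (4, 2, 1, 1).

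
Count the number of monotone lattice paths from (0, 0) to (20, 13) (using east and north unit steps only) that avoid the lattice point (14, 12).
Number of paths = 505562540

Total paths from (0, 0) to (20, 13): C(33, 20) = 573166440. Paths through (14, 12): (paths (0, 0) → (14, 12)) × (paths (14, 12) → (20, 13)) = C(26, 14) · C(7, 6) = 9657700 · 7 = 67603900. Avoidance count = 573166440 − 67603900 = 505562540.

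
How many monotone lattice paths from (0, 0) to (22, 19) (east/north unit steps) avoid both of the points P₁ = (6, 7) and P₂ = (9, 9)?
Number of paths = 156466622260

Inclusion–exclusion. Total paths: C(41, 22) = 244662670200. Through P₁: C(13, 6)·C(28, 16) = 52203731580. Through P₂: C(18, 9)·C(23, 13) = 55624488920. Since P₁ is strictly southwest of P₂, a monotone path through both must visit P₁ then P₂; paths through both = C(13, 6)·C(5, 3)·C(23, 13) = 19632172560. Avoid both = 244662670200 − 52203731580 − 55624488920 + 19632172560 = 156466622260.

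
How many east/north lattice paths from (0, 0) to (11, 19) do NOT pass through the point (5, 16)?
Number of paths = 52917984

Total paths from (0, 0) to (11, 19): C(30, 11) = 54627300. Paths through (5, 16): (paths (0, 0) → (5, 16)) × (paths (5, 16) → (11, 19)) = C(21, 5) · C(9, 6) = 20349 · 84 = 1709316. Avoidance count = 54627300 − 1709316 = 52917984.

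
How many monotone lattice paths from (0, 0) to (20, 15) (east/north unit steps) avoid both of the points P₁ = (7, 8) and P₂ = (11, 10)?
Number of paths = 2236207578

Inclusion–exclusion. Total paths: C(35, 20) = 3247943160. Through P₁: C(15, 7)·C(20, 13) = 498841200. Through P₂: C(21, 11)·C(14, 9) = 706137432. Since P₁ is strictly southwest of P₂, a monotone path through both must visit P₁ then P₂; paths through both = C(15, 7)·C(6, 4)·C(14, 9) = 193243050. Avoid both = 3247943160 − 498841200 − 706137432 + 193243050 = 2236207578.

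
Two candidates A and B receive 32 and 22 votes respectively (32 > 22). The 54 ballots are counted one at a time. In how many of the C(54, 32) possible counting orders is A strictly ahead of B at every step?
Strict-lead orderings = 144539291740025

Total orderings of the 54 votes with 32 for A: C(54, 32) = 780512175396135. By the Bertrand ballot formula (Cycle Lemma / reflection principle), the number of orderings in which A is strictly ahead of B throughout is (p − q)/(p + q) · C(p + q, p) = (32 − 22)/(32 + 22) · 780512175396135 = 144539291740025.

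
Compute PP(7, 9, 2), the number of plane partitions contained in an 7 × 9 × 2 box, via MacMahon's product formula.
PP(7, 9, 2) = 27810640

Evaluate the triple product over i = 1..7, j = 1..9, k = 1..2. The factors are (2/1) · (3/2) · (3/2) · (4/3) · (4/3) · (5/4) · (5/4) · (6/5) · … (126 factors total). The numerators and denominators telescope so the product is an integer; carrying out the multiplication exactly gives PP(7, 9, 2) = 27810640.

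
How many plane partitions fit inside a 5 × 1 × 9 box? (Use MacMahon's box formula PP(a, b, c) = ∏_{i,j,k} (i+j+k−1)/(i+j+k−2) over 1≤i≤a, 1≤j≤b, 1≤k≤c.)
PP(5, 1, 9) = 2002

Evaluate the triple product over i = 1..5, j = 1..1, k = 1..9. The factors are (2/1) · (3/2) · (4/3) · (5/4) · (6/5) · (7/6) · (8/7) · (9/8) · … (45 factors total). The numerators and denominators telescope so the product is an integer; carrying out the multiplication exactly gives PP(5, 1, 9) = 2002.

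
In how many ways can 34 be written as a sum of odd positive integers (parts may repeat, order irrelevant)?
p_odd(34) = 512

Enumerate partitions using only odd parts via the recurrence o(n, m) = o(n, m−2) + o(n−m, m) over odd m, starting from the largest odd part ≤ n. This gives p_odd(34) = 512. (Euler's theorem: equals the count of distinct-part partitions.)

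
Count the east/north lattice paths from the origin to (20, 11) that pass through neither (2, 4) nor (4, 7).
Number of paths = 76589715

Inclusion–exclusion. Total paths: C(31, 20) = 84672315. Through P₁: C(6, 2)·C(25, 18) = 7210500. Through P₂: C(11, 4)·C(20, 16) = 1598850. Since P₁ is strictly southwest of P₂, a monotone path through both must visit P₁ then P₂; paths through both = C(6, 2)·C(5, 2)·C(20, 16) = 726750. Avoid both = 84672315 − 7210500 − 1598850 + 726750 = 76589715.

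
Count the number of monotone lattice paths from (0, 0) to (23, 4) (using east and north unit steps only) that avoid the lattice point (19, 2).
Number of paths = 14400

Total paths from (0, 0) to (23, 4): C(27, 23) = 17550. Paths through (19, 2): (paths (0, 0) → (19, 2)) × (paths (19, 2) → (23, 4)) = C(21, 19) · C(6, 4) = 210 · 15 = 3150. Avoidance count = 17550 − 3150 = 14400.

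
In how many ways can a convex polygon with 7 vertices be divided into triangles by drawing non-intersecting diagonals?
C_5 = 42

These polygon triangulations are counted by the Catalan number C_n = (1/(n + 1)) · C(2n, n). For n = 5: C_5 = (1/6) · C(10, 5) = 252/6 = 42.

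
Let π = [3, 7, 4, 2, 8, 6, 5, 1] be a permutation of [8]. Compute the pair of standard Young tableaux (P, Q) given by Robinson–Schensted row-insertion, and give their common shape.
P = [1, 4, 5] / [2, 6] / [3, 8] / [7];  Q = [1, 2, 5] / [3, 6] / [4, 7] / [8];  common shape = (3, 2, 2, 1)

Row-insert the values π_1, π_2, … into P one at a time, bumping the leftmost entry strictly greater than the inserted value down to the next row. The recording tableau Q records, in position (i, j), the step at which that cell was added to P.
  Insert 3 (step 1): P = [3];  Q = [1]
  Insert 7 (step 2): P = [3, 7];  Q = [1, 2]
  Insert 4 (step 3): P = [3, 4] / [7];  Q = [1, 2] / [3]
  Insert 2 (step 4): P = [2, 4] / [3] / [7];  Q = [1, 2] / [3] / [4]
  Insert 8 (step 5): P = [2, 4, 8] / [3] / [7];  Q = [1, 2, 5] / [3] / [4]
  Insert 6 (step 6): P = [2, 4, 6] / [3, 8] / [7];  Q = [1, 2, 5] / [3, 6] / [4]
  Insert 5 (step 7): P = [2, 4, 5] / [3, 6] / [7, 8];  Q = [1, 2, 5] / [3, 6] / [4, 7]
  Insert 1 (step 8): P = [1, 4, 5] / [2, 6] / [3, 8] / [7];  Q = [1, 2, 5] / [3, 6] / [4, 7] / [8]
Final shape: (3, 2, 2, 1).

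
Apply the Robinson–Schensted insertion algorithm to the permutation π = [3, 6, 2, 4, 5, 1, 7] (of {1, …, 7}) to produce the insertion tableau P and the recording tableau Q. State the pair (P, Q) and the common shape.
P = [1, 4, 5, 7] / [2, 6] / [3];  Q = [1, 2, 5, 7] / [3, 4] / [6];  common shape = (4, 2, 1)

Row-insert the values π_1, π_2, … into P one at a time, bumping the leftmost entry strictly greater than the inserted value down to the next row. The recording tableau Q records, in position (i, j), the step at which that cell was added to P.
  Insert 3 (step 1): P = [3];  Q = [1]
  Insert 6 (step 2): P = [3, 6];  Q = [1, 2]
  Insert 2 (step 3): P = [2, 6] / [3];  Q = [1, 2] / [3]
  Insert 4 (step 4): P = [2, 4] / [3, 6];  Q = [1, 2] / [3, 4]
  Insert 5 (step 5): P = [2, 4, 5] / [3, 6];  Q = [1, 2, 5] / [3, 4]
  Insert 1 (step 6): P = [1, 4, 5] / [2, 6] / [3];  Q = [1, 2, 5] / [3, 4] / [6]
  Insert 7 (step 7): P = [1, 4, 5, 7] / [2, 6] / [3];  Q = [1, 2, 5, 7] / [3, 4] / [6]
Final shape: (4, 2, 1).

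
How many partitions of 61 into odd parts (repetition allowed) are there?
p_odd(61) = 12076

Enumerate partitions using only odd parts via the recurrence o(n, m) = o(n, m−2) + o(n−m, m) over odd m, starting from the largest odd part ≤ n. This gives p_odd(61) = 12076. (Euler's theorem: equals the count of distinct-part partitions.)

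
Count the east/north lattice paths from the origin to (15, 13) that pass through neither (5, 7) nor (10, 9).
Number of paths = 21555828

Inclusion–exclusion. Total paths: C(28, 15) = 37442160. Through P₁: C(12, 5)·C(16, 10) = 6342336. Through P₂: C(19, 10)·C(9, 5) = 11639628. Since P₁ is strictly southwest of P₂, a monotone path through both must visit P₁ then P₂; paths through both = C(12, 5)·C(7, 5)·C(9, 5) = 2095632. Avoid both = 37442160 − 6342336 − 11639628 + 2095632 = 21555828.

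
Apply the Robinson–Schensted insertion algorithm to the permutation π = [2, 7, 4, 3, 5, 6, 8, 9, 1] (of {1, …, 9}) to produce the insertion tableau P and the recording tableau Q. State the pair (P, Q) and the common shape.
P = [1, 3, 5, 6, 8, 9] / [2] / [4] / [7];  Q = [1, 2, 5, 6, 7, 8] / [3] / [4] / [9];  common shape = (6, 1, 1, 1)

Row-insert the values π_1, π_2, … into P one at a time, bumping the leftmost entry strictly greater than the inserted value down to the next row. The recording tableau Q records, in position (i, j), the step at which that cell was added to P.
  Insert 2 (step 1): P = [2];  Q = [1]
  Insert 7 (step 2): P = [2, 7];  Q = [1, 2]
  Insert 4 (step 3): P = [2, 4] / [7];  Q = [1, 2] / [3]
  Insert 3 (step 4): P = [2, 3] / [4] / [7];  Q = [1, 2] / [3] / [4]
  Insert 5 (step 5): P = [2, 3, 5] / [4] / [7];  Q = [1, 2, 5] / [3] / [4]
  Insert 6 (step 6): P = [2, 3, 5, 6] / [4] / [7];  Q = [1, 2, 5, 6] / [3] / [4]
  Insert 8 (step 7): P = [2, 3, 5, 6, 8] / [4] / [7];  Q = [1, 2, 5, 6, 7] / [3] / [4]
  Insert 9 (step 8): P = [2, 3, 5, 6, 8, 9] / [4] / [7];  Q = [1, 2, 5, 6, 7, 8] / [3] / [4]
  Insert 1 (step 9): P = [1, 3, 5, 6, 8, 9] / [2] / [4] / [7];  Q = [1, 2, 5, 6, 7, 8] / [3] / [4] / [9]
Final shape: (6, 1, 1, 1).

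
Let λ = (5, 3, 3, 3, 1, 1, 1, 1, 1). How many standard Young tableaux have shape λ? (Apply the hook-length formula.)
# SYT of shape (5, 3, 3, 3, 1, 1, 1, 1, 1) = 8953560

Hook-length formula: f^λ = n! / Π hook(c), product over all cells c of the Young diagram. For λ = (5, 3, 3, 3, 1, 1, 1, 1, 1), n = 19 boxes. Hook lengths by row (left-to-right, top-to-bottom): [13, 7, 6, 2, 1]; [10, 4, 3]; [9, 3, 2]; [8, 2, 1]; [5]; [4]; [3]; [2]; [1]. Product of hooks = 13586227200. So f^λ = 19! / 13586227200 = 121645100408832000 / 13586227200 = 8953560.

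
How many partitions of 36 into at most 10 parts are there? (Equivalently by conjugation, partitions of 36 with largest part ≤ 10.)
p(36, parts ≤ 10) = 9418

Use the recurrence p(n, m) = p(n, m−1) + p(n−m, m): either the largest part is < m (count p(n, m−1)) or the largest part is exactly m (remove one copy of m, count p(n−m, m)). With p(0, ·) = 1 this gives p(36, parts ≤ 10) = 9418. (By conjugating Young diagrams, this also counts partitions of 36 into at most 10 parts.)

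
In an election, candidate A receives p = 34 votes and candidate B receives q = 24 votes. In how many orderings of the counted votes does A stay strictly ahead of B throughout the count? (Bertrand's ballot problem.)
Strict-lead orderings = 2212449261033375

Total orderings of the 58 votes with 34 for A: C(58, 34) = 12832205713993575. By the Bertrand ballot formula (Cycle Lemma / reflection principle), the number of orderings in which A is strictly ahead of B throughout is (p − q)/(p + q) · C(p + q, p) = (34 − 24)/(34 + 24) · 12832205713993575 = 2212449261033375.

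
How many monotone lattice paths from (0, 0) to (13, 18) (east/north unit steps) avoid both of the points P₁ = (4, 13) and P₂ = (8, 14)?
Number of paths = 162696695

Inclusion–exclusion. Total paths: C(31, 13) = 206253075. Through P₁: C(17, 4)·C(14, 9) = 4764760. Through P₂: C(22, 8)·C(9, 5) = 40291020. Since P₁ is strictly southwest of P₂, a monotone path through both must visit P₁ then P₂; paths through both = C(17, 4)·C(5, 4)·C(9, 5) = 1499400. Avoid both = 206253075 − 4764760 − 40291020 + 1499400 = 162696695.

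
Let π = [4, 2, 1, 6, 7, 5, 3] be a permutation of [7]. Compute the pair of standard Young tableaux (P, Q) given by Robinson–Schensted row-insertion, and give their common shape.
P = [1, 3, 7] / [2, 5] / [4, 6];  Q = [1, 4, 5] / [2, 6] / [3, 7];  common shape = (3, 2, 2)

Row-insert the values π_1, π_2, … into P one at a time, bumping the leftmost entry strictly greater than the inserted value down to the next row. The recording tableau Q records, in position (i, j), the step at which that cell was added to P.
  Insert 4 (step 1): P = [4];  Q = [1]
  Insert 2 (step 2): P = [2] / [4];  Q = [1] / [2]
  Insert 1 (step 3): P = [1] / [2] / [4];  Q = [1] / [2] / [3]
  Insert 6 (step 4): P = [1, 6] / [2] / [4];  Q = [1, 4] / [2] / [3]
  Insert 7 (step 5): P = [1, 6, 7] / [2] / [4];  Q = [1, 4, 5] / [2] / [3]
  Insert 5 (step 6): P = [1, 5, 7] / [2, 6] / [4];  Q = [1, 4, 5] / [2, 6] / [3]
  Insert 3 (step 7): P = [1, 3, 7] / [2, 5] / [4, 6];  Q = [1, 4, 5] / [2, 6] / [3, 7]
Final shape: (3, 2, 2).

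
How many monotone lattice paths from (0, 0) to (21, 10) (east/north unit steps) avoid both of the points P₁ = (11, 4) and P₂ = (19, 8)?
Number of paths = 24154845

Inclusion–exclusion. Total paths: C(31, 21) = 44352165. Through P₁: C(15, 11)·C(16, 10) = 10930920. Through P₂: C(27, 19)·C(4, 2) = 13320450. Since P₁ is strictly southwest of P₂, a monotone path through both must visit P₁ then P₂; paths through both = C(15, 11)·C(12, 8)·C(4, 2) = 4054050. Avoid both = 44352165 − 10930920 − 13320450 + 4054050 = 24154845.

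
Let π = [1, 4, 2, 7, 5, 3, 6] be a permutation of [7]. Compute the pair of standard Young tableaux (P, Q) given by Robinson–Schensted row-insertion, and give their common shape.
P = [1, 2, 3, 6] / [4, 5] / [7];  Q = [1, 2, 4, 7] / [3, 5] / [6];  common shape = (4, 2, 1)

Row-insert the values π_1, π_2, … into P one at a time, bumping the leftmost entry strictly greater than the inserted value down to the next row. The recording tableau Q records, in position (i, j), the step at which that cell was added to P.
  Insert 1 (step 1): P = [1];  Q = [1]
  Insert 4 (step 2): P = [1, 4];  Q = [1, 2]
  Insert 2 (step 3): P = [1, 2] / [4];  Q = [1, 2] / [3]
  Insert 7 (step 4): P = [1, 2, 7] / [4];  Q = [1, 2, 4] / [3]
  Insert 5 (step 5): P = [1, 2, 5] / [4, 7];  Q = [1, 2, 4] / [3, 5]
  Insert 3 (step 6): P = [1, 2, 3] / [4, 5] / [7];  Q = [1, 2, 4] / [3, 5] / [6]
  Insert 6 (step 7): P = [1, 2, 3, 6] / [4, 5] / [7];  Q = [1, 2, 4, 7] / [3, 5] / [6]
Final shape: (4, 2, 1).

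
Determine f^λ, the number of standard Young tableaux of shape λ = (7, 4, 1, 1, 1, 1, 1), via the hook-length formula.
# SYT of shape (7, 4, 1, 1, 1, 1, 1) = 197120

Hook-length formula: f^λ = n! / Π hook(c), product over all cells c of the Young diagram. For λ = (7, 4, 1, 1, 1, 1, 1), n = 16 boxes. Hook lengths by row (left-to-right, top-to-bottom): [13, 7, 6, 5, 3, 2, 1]; [9, 3, 2, 1]; [5]; [4]; [3]; [2]; [1]. Product of hooks = 106142400. So f^λ = 16! / 106142400 = 20922789888000 / 106142400 = 197120.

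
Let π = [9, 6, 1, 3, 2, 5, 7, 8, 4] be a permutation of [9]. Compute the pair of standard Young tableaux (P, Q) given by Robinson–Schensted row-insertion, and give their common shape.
P = [1, 2, 4, 7, 8] / [3, 5] / [6] / [9];  Q = [1, 4, 6, 7, 8] / [2, 9] / [3] / [5];  common shape = (5, 2, 1, 1)

Row-insert the values π_1, π_2, … into P one at a time, bumping the leftmost entry strictly greater than the inserted value down to the next row. The recording tableau Q records, in position (i, j), the step at which that cell was added to P.
  Insert 9 (step 1): P = [9];  Q = [1]
  Insert 6 (step 2): P = [6] / [9];  Q = [1] / [2]
  Insert 1 (step 3): P = [1] / [6] / [9];  Q = [1] / [2] / [3]
  Insert 3 (step 4): P = [1, 3] / [6] / [9];  Q = [1, 4] / [2] / [3]
  Insert 2 (step 5): P = [1, 2] / [3] / [6] / [9];  Q = [1, 4] / [2] / [3] / [5]
  Insert 5 (step 6): P = [1, 2, 5] / [3] / [6] / [9];  Q = [1, 4, 6] / [2] / [3] / [5]
  Insert 7 (step 7): P = [1, 2, 5, 7] / [3] / [6] / [9];  Q = [1, 4, 6, 7] / [2] / [3] / [5]
  Insert 8 (step 8): P = [1, 2, 5, 7, 8] / [3] / [6] / [9];  Q = [1, 4, 6, 7, 8] / [2] / [3] / [5]
  Insert 4 (step 9): P = [1, 2, 4, 7, 8] / [3, 5] / [6] / [9];  Q = [1, 4, 6, 7, 8] / [2, 9] / [3] / [5]
Final shape: (5, 2, 1, 1).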